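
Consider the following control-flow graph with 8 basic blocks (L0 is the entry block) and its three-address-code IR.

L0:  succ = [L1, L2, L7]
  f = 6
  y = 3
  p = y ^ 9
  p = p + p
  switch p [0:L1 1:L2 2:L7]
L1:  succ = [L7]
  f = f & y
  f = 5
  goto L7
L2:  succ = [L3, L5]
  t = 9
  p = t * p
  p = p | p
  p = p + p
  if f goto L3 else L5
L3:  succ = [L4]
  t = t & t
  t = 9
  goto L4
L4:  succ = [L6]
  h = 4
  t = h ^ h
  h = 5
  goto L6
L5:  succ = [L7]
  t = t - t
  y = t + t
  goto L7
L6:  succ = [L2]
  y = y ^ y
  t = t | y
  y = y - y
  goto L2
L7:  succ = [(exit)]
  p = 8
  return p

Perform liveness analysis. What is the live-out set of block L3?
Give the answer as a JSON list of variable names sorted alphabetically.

def/use:
  L0: {f,p,y} / ∅
  L1: {f} / {f,y}
  L2: {p,t} / {f,p}
  L3: {t} / {t}
  L4: {h,t} / ∅
  L5: {t,y} / {t}
  L6: {t,y} / {t,y}
  L7: {p} / ∅

Liveness:
  L0: in=∅ out={f,p,y}
  L1: in={f,y} out=∅
  L2: in={f,p,y} out={f,p,t,y}
  L3: in={f,p,t,y} out={f,p,y}
  L4: in={f,p,y} out={f,p,t,y}
  L5: in={t} out=∅
  L6: in={f,p,t,y} out={f,p,y}
  L7: in=∅ out=∅

live-out(L3) = ["f", "p", "y"]

Answer: ["f", "p", "y"]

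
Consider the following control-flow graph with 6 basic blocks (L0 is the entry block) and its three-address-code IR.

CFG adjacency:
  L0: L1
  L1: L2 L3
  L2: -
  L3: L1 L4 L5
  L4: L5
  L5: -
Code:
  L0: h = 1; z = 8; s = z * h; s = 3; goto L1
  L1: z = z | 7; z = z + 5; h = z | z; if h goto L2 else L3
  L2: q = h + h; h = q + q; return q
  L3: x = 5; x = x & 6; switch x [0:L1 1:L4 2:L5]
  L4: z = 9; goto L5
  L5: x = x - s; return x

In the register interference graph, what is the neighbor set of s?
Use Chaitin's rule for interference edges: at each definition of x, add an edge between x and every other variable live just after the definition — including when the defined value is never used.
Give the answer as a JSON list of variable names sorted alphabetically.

Answer: ["h", "x", "z"]

Derivation:
Block summaries:
  L0 def {h,s,z} use ∅
  L1 def {h,z} use {z}
  L2 def {h,q} use {h}
  L3 def {x} use ∅
  L4 def {z} use ∅
  L5 def {x} use {s,x}

Backward fixpoint:
  L0: in=∅ out={s,z}
  L1: in={s,z} out={h,s,z}
  L2: in={h} out=∅
  L3: in={s,z} out={s,x,z}
  L4: in={s,x} out={s,x}
  L5: in={s,x} out=∅

Interfere edges:
  h: {q,s,z}
  q: {h}
  s: {h,x,z}
  x: {s,z}
  z: {h,s,x}

N(s) = ["h", "x", "z"]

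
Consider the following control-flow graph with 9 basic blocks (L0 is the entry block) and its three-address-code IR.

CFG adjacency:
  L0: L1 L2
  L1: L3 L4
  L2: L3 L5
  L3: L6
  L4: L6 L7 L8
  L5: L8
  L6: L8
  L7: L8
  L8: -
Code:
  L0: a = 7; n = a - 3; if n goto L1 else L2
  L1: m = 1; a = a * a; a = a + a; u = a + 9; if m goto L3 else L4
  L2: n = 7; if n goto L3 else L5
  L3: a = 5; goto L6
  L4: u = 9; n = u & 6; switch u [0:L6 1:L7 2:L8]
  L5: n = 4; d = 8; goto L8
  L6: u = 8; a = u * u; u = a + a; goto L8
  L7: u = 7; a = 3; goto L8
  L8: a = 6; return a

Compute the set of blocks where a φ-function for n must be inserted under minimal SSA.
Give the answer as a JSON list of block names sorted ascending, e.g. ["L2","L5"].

idom tree: L1←L0 L2←L0 L3←L0 L4←L1 L5←L2 L6←L0 L7←L4 L8←L0
Dom at joins:
  L3: preds {L1,L2}: {L0,L1} ∩ {L0,L2} = {L0}; idom=L0
  L6: preds {L3,L4}: {L0,L3} ∩ {L0,L1,L4} = {L0}; idom=L0
  L8: preds {L4,L5,L6,L7}: {L0,L1,L4} ∩ {L0,L2,L5} ∩ {L0,L6} ∩ {L0,L1,L4,L7} = {L0}; idom=L0

DF derivation:
  join L3 pred L1: L1 stop@L0
  join L3 pred L2: L2 stop@L0
  join L6 pred L3: L3 stop@L0
  join L6 pred L4: L4→L1 stop@L0
  join L8 pred L4: L4→L1 stop@L0
  join L8 pred L5: L5→L2 stop@L0
  join L8 pred L6: L6 stop@L0
  join L8 pred L7: L7→L4→L1 stop@L0
  DF(L0)=∅
  DF(L1)={L3,L6,L8}
  DF(L2)={L3,L8}
  DF(L3)={L6}
  DF(L4)={L6,L8}
  DF(L5)={L8}
  DF(L6)={L8}
  DF(L7)={L8}
  DF(L8)=∅

φ for n: defs {L0,L2,L4,L5}
  DF⁺ = {L3,L6,L8}

Answer: ["L3", "L6", "L8"]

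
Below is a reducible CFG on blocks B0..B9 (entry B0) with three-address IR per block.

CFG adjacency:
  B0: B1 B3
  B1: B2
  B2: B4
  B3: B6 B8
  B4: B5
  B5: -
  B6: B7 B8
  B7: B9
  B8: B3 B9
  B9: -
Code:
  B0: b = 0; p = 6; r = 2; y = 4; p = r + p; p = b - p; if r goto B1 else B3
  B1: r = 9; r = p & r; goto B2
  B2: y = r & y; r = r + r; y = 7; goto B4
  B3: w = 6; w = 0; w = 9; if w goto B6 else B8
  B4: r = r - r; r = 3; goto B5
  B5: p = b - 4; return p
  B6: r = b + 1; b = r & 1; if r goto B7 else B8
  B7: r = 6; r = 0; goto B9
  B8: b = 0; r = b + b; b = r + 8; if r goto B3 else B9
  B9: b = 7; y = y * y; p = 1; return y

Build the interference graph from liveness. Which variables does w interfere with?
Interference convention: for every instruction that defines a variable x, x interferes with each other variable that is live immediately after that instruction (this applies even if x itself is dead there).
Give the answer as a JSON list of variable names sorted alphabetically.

def/use:
  B0: def={b,p,r,y} ue=∅
  B1: def={r} ue={p}
  B2: def={r,y} ue={r,y}
  B3: def={w} ue=∅
  B4: def={r} ue={r}
  B5: def={p} ue={b}
  B6: def={b,r} ue={b}
  B7: def={r} ue=∅
  B8: def={b,r} ue=∅
  B9: def={b,p,y} ue={y}

Live sets:
  B0: in=∅ out={b,p,y}
  B1: in={b,p,y} out={b,r,y}
  B2: in={b,r,y} out={b,r}
  B3: in={b,y} out={b,y}
  B4: in={b,r} out={b}
  B5: in={b} out=∅
  B6: in={b,y} out={y}
  B7: in={y} out={y}
  B8: in={y} out={b,y}
  B9: in={y} out=∅

Conflict graph:
  b — {p,r,w,y}
  p — {b,r,y}
  r — {b,p,y}
  w — {b,y}
  y — {b,p,r,w}

N(w) = ["b", "y"]

Answer: ["b", "y"]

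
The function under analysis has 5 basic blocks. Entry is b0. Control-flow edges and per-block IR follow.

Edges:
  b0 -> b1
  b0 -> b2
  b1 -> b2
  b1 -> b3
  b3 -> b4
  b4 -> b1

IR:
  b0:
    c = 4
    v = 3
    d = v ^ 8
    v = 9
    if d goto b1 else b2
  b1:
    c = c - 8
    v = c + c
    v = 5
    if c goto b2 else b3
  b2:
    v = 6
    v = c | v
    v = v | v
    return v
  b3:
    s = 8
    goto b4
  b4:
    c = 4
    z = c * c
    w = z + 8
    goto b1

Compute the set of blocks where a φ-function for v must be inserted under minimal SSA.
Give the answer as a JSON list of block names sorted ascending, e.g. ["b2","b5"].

Answer: ["b1", "b2"]

Derivation:
idom tree: b1←b0 b2←b0 b3←b1 b4←b3
Dom∩ at merges:
  b1: preds {b0,b4}: {b0} ∩ {b0,b1,b3,b4} = {b0}; idom=b0
  b2: preds {b0,b1}: {b0} ∩ {b0,b1} = {b0}; idom=b0

Frontier:
  join b1 pred b0: · stop@b0
  join b1 pred b4: b4→b3→b1 stop@b0
  join b2 pred b0: · stop@b0
  join b2 pred b1: b1 stop@b0
  b0: DF=∅
  b1: DF={b1,b2}
  b2: DF=∅
  b3: DF={b1}
  b4: DF={b1}

φ for v: defs {b0,b1,b2}
  DF⁺ = {b1,b2}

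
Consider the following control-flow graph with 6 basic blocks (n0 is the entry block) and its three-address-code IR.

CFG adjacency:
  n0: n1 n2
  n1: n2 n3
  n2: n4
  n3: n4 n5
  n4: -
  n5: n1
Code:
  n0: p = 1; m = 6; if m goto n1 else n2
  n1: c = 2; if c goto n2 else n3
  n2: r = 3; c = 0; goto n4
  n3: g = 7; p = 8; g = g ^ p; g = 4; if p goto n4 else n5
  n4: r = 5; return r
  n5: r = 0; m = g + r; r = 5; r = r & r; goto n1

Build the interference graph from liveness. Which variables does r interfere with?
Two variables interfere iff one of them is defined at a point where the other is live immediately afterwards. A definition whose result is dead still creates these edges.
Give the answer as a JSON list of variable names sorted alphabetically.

Per-block:
  n0 def {m,p} use ∅
  n1 def {c} use ∅
  n2 def {c,r} use ∅
  n3 def {g,p} use ∅
  n4 def {r} use ∅
  n5 def {m,r} use {g}

Live sets:
  n0: in=∅ out=∅
  n1: in=∅ out=∅
  n2: in=∅ out=∅
  n3: in=∅ out={g}
  n4: in=∅ out=∅
  n5: in={g} out=∅

Interfere edges:
  c↔∅
  g↔{p,r}
  m↔∅
  p↔{g}
  r↔{g}

N(r) = ["g"]

Answer: ["g"]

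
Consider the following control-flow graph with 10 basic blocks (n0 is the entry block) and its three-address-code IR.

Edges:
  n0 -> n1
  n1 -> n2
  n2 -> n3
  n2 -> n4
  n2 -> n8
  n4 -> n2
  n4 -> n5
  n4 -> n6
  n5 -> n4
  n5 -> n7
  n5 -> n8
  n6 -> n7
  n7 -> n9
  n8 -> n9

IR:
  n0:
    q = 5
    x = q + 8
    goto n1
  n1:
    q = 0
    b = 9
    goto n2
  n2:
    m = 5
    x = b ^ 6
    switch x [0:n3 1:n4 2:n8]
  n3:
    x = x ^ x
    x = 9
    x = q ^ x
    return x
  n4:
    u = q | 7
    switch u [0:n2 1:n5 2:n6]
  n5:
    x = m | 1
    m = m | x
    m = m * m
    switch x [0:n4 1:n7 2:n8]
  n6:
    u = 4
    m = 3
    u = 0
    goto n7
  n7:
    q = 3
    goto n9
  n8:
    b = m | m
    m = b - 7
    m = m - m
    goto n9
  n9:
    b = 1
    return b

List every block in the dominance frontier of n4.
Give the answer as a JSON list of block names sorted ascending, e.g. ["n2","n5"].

idom tree: n1←n0 n2←n1 n3←n2 n4←n2 n5←n4 n6←n4 n7←n4 n8←n2 n9←n2
Dom∩ at merges:
  n2: preds {n1,n4}: {n0,n1} ∩ {n0,n1,n2,n4} = {n0,n1}; idom=n1
  n4: preds {n2,n5}: {n0,n1,n2} ∩ {n0,n1,n2,n4,n5} = {n0,n1,n2}; idom=n2
  n7: preds {n5,n6}: {n0,n1,n2,n4,n5} ∩ {n0,n1,n2,n4,n6} = {n0,n1,n2,n4}; idom=n4
  n8: preds {n2,n5}: {n0,n1,n2} ∩ {n0,n1,n2,n4,n5} = {n0,n1,n2}; idom=n2
  n9: preds {n7,n8}: {n0,n1,n2,n4,n7} ∩ {n0,n1,n2,n8} = {n0,n1,n2}; idom=n2

DF walk-up:
  join n2 pred n1: · stop@n1
  join n2 pred n4: n4→n2 stop@n1
  join n4 pred n2: · stop@n2
  join n4 pred n5: n5→n4 stop@n2
  join n7 pred n5: n5 stop@n4
  join n7 pred n6: n6 stop@n4
  join n8 pred n2: · stop@n2
  join n8 pred n5: n5→n4 stop@n2
  join n9 pred n7: n7→n4 stop@n2
  join n9 pred n8: n8 stop@n2
  DF(n0)=∅
  DF(n1)=∅
  DF(n2)={n2}
  DF(n3)=∅
  DF(n4)={n2,n4,n8,n9}
  DF(n5)={n4,n7,n8}
  DF(n6)={n7}
  DF(n7)={n9}
  DF(n8)={n9}
  DF(n9)=∅

DF(n4) = ["n2", "n4", "n8", "n9"]

Answer: ["n2", "n4", "n8", "n9"]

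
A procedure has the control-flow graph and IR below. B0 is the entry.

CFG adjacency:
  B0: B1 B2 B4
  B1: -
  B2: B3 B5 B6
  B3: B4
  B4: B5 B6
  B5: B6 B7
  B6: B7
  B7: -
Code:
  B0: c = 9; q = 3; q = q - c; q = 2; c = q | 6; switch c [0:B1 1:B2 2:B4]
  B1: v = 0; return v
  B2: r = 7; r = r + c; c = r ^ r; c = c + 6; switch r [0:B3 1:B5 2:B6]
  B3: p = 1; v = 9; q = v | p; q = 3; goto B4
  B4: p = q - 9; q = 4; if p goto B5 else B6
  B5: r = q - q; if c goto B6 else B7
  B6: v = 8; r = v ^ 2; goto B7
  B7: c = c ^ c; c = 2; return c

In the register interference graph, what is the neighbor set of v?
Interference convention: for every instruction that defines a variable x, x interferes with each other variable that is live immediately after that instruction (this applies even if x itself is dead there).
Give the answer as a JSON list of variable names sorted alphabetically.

Per-block:
  B0: def={c,q} ue=∅
  B1: def={v} ue=∅
  B2: def={c,r} ue={c}
  B3: def={p,q,v} ue=∅
  B4: def={p,q} ue={q}
  B5: def={r} ue={c,q}
  B6: def={r,v} ue=∅
  B7: def={c} ue={c}

Backward fixpoint:
  B0: in=∅ out={c,q}
  B1: in=∅ out=∅
  B2: in={c,q} out={c,q}
  B3: in={c} out={c,q}
  B4: in={c,q} out={c,q}
  B5: in={c,q} out={c}
  B6: in={c} out={c}
  B7: in={c} out=∅

Conflict graph:
  c — {p,q,r,v}
  p — {c,q,v}
  q — {c,p,r}
  r — {c,q}
  v — {c,p}

N(v) = ["c", "p"]

Answer: ["c", "p"]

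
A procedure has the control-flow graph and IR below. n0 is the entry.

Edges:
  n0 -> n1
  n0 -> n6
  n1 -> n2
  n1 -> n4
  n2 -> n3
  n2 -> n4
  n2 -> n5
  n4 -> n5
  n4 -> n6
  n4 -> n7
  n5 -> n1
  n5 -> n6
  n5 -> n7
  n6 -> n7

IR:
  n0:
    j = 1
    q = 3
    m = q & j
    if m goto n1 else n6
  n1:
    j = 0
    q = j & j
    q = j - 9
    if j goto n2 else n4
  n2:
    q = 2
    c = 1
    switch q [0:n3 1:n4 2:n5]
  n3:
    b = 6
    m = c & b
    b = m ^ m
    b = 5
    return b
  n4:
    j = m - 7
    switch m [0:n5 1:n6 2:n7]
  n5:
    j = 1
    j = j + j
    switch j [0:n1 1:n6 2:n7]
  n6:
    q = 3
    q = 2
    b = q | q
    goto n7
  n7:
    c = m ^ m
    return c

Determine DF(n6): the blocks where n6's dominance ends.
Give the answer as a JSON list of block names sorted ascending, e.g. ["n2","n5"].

Answer: ["n7"]

Derivation:
idom tree: n1←n0 n2←n1 n3←n2 n4←n1 n5←n1 n6←n0 n7←n0
Dom∩ at merges:
  n1: preds {n0,n5}: {n0} ∩ {n0,n1,n5} = {n0}; idom=n0
  n4: preds {n1,n2}: {n0,n1} ∩ {n0,n1,n2} = {n0,n1}; idom=n1
  n5: preds {n2,n4}: {n0,n1,n2} ∩ {n0,n1,n4} = {n0,n1}; idom=n1
  n6: preds {n0,n4,n5}: {n0} ∩ {n0,n1,n4} ∩ {n0,n1,n5} = {n0}; idom=n0
  n7: preds {n4,n5,n6}: {n0,n1,n4} ∩ {n0,n1,n5} ∩ {n0,n6} = {n0}; idom=n0

Frontier:
  join n1 pred n0: · stop@n0
  join n1 pred n5: n5→n1 stop@n0
  join n4 pred n1: · stop@n1
  join n4 pred n2: n2 stop@n1
  join n5 pred n2: n2 stop@n1
  join n5 pred n4: n4 stop@n1
  join n6 pred n0: · stop@n0
  join n6 pred n4: n4→n1 stop@n0
  join n6 pred n5: n5→n1 stop@n0
  join n7 pred n4: n4→n1 stop@n0
  join n7 pred n5: n5→n1 stop@n0
  join n7 pred n6: n6 stop@n0
  DF(n0)=∅
  DF(n1)={n1,n6,n7}
  DF(n2)={n4,n5}
  DF(n3)=∅
  DF(n4)={n5,n6,n7}
  DF(n5)={n1,n6,n7}
  DF(n6)={n7}
  DF(n7)=∅

DF(n6) = ["n7"]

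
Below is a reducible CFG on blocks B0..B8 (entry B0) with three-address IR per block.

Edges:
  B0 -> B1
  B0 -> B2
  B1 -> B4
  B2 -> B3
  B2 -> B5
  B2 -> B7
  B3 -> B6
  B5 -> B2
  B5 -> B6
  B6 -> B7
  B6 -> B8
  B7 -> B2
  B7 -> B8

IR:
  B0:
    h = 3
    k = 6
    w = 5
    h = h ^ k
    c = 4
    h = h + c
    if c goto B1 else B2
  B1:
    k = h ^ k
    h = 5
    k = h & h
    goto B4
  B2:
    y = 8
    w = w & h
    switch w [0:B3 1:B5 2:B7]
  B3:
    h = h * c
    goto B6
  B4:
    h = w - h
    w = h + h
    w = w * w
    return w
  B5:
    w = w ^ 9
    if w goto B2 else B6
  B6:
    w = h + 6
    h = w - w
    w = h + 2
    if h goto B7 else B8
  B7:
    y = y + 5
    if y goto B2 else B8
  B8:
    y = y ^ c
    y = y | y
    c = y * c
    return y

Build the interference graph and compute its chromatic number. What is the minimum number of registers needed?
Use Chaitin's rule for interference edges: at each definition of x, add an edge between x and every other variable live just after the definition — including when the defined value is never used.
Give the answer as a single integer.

Answer: 4

Working:
Block summaries:
  B0: {c,h,k,w} / ∅
  B1: {h,k} / {h,k}
  B2: {w,y} / {h,w}
  B3: {h} / {c,h}
  B4: {h,w} / {h,w}
  B5: {w} / {w}
  B6: {h,w} / {h}
  B7: {y} / {y}
  B8: {c,y} / {c,y}

Live sets:
  B0: in=∅ out={c,h,k,w}
  B1: in={h,k,w} out={h,w}
  B2: in={c,h,w} out={c,h,w,y}
  B3: in={c,h,y} out={c,h,y}
  B4: in={h,w} out=∅
  B5: in={c,h,w,y} out={c,h,w,y}
  B6: in={c,h,y} out={c,h,w,y}
  B7: in={c,h,w,y} out={c,h,w,y}
  B8: in={c,y} out=∅

Interfere edges:
  c: {h,k,w,y}
  h: {c,k,w,y}
  k: {c,h,w}
  w: {c,h,k,y}
  y: {c,h,w}

Chromatic number:
  {c,h,k,w} pairwise interfere (4-clique) ⇒ χ ≥ 4
  assign c→r0 h→r1 k→r3 w→r2 y→r3 — no edge inside a register ⇒ χ ≤ 4
  χ = 4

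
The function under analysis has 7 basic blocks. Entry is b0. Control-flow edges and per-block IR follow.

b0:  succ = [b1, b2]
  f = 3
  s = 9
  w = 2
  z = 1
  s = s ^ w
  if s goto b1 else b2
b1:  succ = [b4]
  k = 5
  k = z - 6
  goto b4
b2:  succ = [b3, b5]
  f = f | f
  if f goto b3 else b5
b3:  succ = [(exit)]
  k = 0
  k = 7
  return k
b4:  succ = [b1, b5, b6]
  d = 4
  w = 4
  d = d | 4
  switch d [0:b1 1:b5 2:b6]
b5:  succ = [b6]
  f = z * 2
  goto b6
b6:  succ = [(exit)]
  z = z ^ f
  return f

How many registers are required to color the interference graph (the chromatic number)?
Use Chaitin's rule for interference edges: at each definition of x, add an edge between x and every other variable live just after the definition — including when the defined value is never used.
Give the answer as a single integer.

Answer: 4

Working:
def/use:
  b0: def={f,s,w,z} ue=∅
  b1: def={k} ue={z}
  b2: def={f} ue={f}
  b3: def={k} ue=∅
  b4: def={d,w} ue=∅
  b5: def={f} ue={z}
  b6: def={z} ue={f,z}

Liveness:
  live b0: ∅→{f,z}
  live b1: {f,z}→{f,z}
  live b2: {f,z}→{z}
  live b3: ∅→∅
  live b4: {f,z}→{f,z}
  live b5: {z}→{f,z}
  live b6: {f,z}→∅

Interfere edges:
  d — {f,w,z}
  f — {d,k,s,w,z}
  k — {f,z}
  s — {f,w,z}
  w — {d,f,s,z}
  z — {d,f,k,s,w}

Chromatic number:
  {d,f,w,z} pairwise interfere (4-clique) ⇒ χ ≥ 4
  assign d→r3 f→r0 k→r2 s→r3 w→r2 z→r1 — no edge inside a register ⇒ χ ≤ 4
  χ = 4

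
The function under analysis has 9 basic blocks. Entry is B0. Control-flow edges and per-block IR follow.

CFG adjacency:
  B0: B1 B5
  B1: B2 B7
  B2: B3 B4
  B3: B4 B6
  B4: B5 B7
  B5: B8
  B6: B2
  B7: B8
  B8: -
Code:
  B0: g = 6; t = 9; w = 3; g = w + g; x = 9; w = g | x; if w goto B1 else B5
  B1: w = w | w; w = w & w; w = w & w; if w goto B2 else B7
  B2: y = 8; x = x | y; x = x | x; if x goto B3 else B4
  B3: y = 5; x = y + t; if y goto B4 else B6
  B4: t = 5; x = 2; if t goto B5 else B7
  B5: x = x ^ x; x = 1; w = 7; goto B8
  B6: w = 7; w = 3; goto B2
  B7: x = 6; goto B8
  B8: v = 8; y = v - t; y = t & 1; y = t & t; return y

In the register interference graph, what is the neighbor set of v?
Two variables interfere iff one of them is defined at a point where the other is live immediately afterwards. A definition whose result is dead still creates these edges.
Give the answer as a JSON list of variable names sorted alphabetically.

Answer: ["t"]

Analysis:
def/use:
  B0 def {g,t,w,x} use ∅
  B1 def {w} use {w}
  B2 def {x,y} use {x}
  B3 def {x,y} use {t}
  B4 def {t,x} use ∅
  B5 def {w,x} use {x}
  B6 def {w} use ∅
  B7 def {x} use ∅
  B8 def {v,y} use {t}

Backward fixpoint:
  B0 li=∅ lo={t,w,x}
  B1 li={t,w,x} lo={t,x}
  B2 li={t,x} lo={t}
  B3 li={t} lo={t,x}
  B4 li=∅ lo={t,x}
  B5 li={t,x} lo={t}
  B6 li={t,x} lo={t,x}
  B7 li={t} lo={t}
  B8 li={t} lo=∅

Conflict graph:
  g — {t,w,x}
  t — {g,v,w,x,y}
  v — {t}
  w — {g,t,x}
  x — {g,t,w,y}
  y — {t,x}

N(v) = ["t"]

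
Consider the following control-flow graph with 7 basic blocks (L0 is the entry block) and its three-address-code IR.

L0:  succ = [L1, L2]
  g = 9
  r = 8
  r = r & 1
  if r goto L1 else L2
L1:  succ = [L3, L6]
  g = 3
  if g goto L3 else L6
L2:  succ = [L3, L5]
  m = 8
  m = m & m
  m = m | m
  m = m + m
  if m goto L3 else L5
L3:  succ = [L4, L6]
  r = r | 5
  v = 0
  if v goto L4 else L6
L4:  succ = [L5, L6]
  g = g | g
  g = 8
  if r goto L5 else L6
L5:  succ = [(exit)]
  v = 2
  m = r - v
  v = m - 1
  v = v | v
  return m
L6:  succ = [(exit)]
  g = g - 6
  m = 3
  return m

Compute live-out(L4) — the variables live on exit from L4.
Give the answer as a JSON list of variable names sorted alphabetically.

Block summaries:
  L0: {g,r} / ∅
  L1: {g} / ∅
  L2: {m} / ∅
  L3: {r,v} / {r}
  L4: {g} / {g,r}
  L5: {m,v} / {r}
  L6: {g,m} / {g}

Backward fixpoint:
  L0 li=∅ lo={g,r}
  L1 li={r} lo={g,r}
  L2 li={g,r} lo={g,r}
  L3 li={g,r} lo={g,r}
  L4 li={g,r} lo={g,r}
  L5 li={r} lo=∅
  L6 li={g} lo=∅

live-out(L4) = ["g", "r"]

Answer: ["g", "r"]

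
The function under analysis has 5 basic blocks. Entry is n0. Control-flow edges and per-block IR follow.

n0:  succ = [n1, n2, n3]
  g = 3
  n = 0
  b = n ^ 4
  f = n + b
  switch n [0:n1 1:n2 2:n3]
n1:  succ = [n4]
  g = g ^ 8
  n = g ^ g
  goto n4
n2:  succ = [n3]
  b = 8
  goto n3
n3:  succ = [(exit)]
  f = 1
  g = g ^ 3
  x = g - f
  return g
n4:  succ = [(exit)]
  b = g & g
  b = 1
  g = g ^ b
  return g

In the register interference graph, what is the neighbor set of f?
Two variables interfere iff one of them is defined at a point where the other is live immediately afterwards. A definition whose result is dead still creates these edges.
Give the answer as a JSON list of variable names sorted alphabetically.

Answer: ["g", "n"]

Working:
Block summaries:
  n0: {b,f,g,n} / ∅
  n1: {g,n} / {g}
  n2: {b} / ∅
  n3: {f,g,x} / {g}
  n4: {b,g} / {g}

Live sets:
  live n0: ∅→{g}
  live n1: {g}→{g}
  live n2: {g}→{g}
  live n3: {g}→∅
  live n4: {g}→∅

Interference:
  b: {g,n}
  f: {g,n}
  g: {b,f,n,x}
  n: {b,f,g}
  x: {g}

N(f) = ["g", "n"]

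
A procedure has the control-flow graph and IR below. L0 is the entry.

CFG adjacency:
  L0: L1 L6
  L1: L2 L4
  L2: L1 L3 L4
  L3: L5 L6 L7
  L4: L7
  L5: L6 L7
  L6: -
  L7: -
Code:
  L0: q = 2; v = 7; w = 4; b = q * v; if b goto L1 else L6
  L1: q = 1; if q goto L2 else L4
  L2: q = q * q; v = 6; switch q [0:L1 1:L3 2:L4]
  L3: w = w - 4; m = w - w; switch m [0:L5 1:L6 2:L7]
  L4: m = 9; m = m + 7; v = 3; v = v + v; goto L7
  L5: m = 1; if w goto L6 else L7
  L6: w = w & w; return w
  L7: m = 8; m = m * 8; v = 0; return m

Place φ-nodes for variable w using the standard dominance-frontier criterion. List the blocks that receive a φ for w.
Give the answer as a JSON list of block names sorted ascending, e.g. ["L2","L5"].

Answer: ["L6", "L7"]

Derivation:
idom tree: L1←L0 L2←L1 L3←L2 L4←L1 L5←L3 L6←L0 L7←L1
Join-block Dom:
  L1: preds {L0,L2}: {L0} ∩ {L0,L1,L2} = {L0}; idom=L0
  L4: preds {L1,L2}: {L0,L1} ∩ {L0,L1,L2} = {L0,L1}; idom=L1
  L6: preds {L0,L3,L5}: {L0} ∩ {L0,L1,L2,L3} ∩ {L0,L1,L2,L3,L5} = {L0}; idom=L0
  L7: preds {L3,L4,L5}: {L0,L1,L2,L3} ∩ {L0,L1,L4} ∩ {L0,L1,L2,L3,L5} = {L0,L1}; idom=L1

DF walk-up:
  L1←L0: walk · to L0
  L1←L2: walk L2→L1 to L0
  L4←L1: walk · to L1
  L4←L2: walk L2 to L1
  L6←L0: walk · to L0
  L6←L3: walk L3→L2→L1 to L0
  L6←L5: walk L5→L3→L2→L1 to L0
  L7←L3: walk L3→L2 to L1
  L7←L4: walk L4 to L1
  L7←L5: walk L5→L3→L2 to L1
  L0 → ∅
  L1 → {L1,L6}
  L2 → {L1,L4,L6,L7}
  L3 → {L6,L7}
  L4 → {L7}
  L5 → {L6,L7}
  L6 → ∅
  L7 → ∅

φ for w: defs {L0,L3,L6}
  DF⁺ = {L6,L7}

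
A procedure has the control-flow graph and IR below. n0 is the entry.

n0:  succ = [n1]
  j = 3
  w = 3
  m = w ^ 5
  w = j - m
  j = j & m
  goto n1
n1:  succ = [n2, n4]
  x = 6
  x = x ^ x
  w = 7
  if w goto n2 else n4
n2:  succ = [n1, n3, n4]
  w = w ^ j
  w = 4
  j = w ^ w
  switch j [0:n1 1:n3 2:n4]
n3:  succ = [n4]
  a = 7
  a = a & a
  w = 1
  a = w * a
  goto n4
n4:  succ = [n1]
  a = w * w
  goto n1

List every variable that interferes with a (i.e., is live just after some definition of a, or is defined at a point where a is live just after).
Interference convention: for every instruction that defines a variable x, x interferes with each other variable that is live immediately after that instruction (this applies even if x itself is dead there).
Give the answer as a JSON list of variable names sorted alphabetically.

Answer: ["j", "w"]

Working:
Per-block:
  n0 def {j,m,w} use ∅
  n1 def {w,x} use ∅
  n2 def {j,w} use {j,w}
  n3 def {a,w} use ∅
  n4 def {a} use {w}

Liveness:
  n0 li=∅ lo={j}
  n1 li={j} lo={j,w}
  n2 li={j,w} lo={j,w}
  n3 li={j} lo={j,w}
  n4 li={j,w} lo={j}

Conflict graph:
  a: {j,w}
  j: {a,m,w,x}
  m: {j,w}
  w: {a,j,m}
  x: {j}

N(a) = ["j", "w"]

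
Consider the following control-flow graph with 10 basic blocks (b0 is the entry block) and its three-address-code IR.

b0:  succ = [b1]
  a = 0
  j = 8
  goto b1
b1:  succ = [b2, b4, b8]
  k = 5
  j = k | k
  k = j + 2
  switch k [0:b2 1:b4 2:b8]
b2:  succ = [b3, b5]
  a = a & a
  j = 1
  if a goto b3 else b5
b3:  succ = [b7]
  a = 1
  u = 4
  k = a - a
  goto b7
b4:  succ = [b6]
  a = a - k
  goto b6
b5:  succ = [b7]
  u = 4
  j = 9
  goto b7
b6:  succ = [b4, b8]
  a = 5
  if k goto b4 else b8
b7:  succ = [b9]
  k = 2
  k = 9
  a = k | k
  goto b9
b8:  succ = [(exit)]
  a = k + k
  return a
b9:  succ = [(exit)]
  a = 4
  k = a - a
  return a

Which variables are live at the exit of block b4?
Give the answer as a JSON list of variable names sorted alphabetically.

def/use:
  b0: def={a,j} ue=∅
  b1: def={j,k} ue=∅
  b2: def={a,j} ue={a}
  b3: def={a,k,u} ue=∅
  b4: def={a} ue={a,k}
  b5: def={j,u} ue=∅
  b6: def={a} ue={k}
  b7: def={a,k} ue=∅
  b8: def={a} ue={k}
  b9: def={a,k} ue=∅

Backward fixpoint:
  live b0: ∅→{a}
  live b1: {a}→{a,k}
  live b2: {a}→∅
  live b3: ∅→∅
  live b4: {a,k}→{k}
  live b5: ∅→∅
  live b6: {k}→{a,k}
  live b7: ∅→∅
  live b8: {k}→∅
  live b9: ∅→∅

live-out(b4) = ["k"]

Answer: ["k"]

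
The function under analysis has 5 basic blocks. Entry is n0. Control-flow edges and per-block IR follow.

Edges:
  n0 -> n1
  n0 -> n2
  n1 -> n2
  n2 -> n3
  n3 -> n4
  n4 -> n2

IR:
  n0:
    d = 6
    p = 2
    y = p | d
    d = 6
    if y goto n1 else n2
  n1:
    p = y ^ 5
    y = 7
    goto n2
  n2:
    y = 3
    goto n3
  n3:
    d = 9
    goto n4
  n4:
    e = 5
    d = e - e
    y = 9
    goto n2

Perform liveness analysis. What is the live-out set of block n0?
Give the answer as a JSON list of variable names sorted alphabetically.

Block summaries:
  n0 def {d,p,y} use ∅
  n1 def {p,y} use {y}
  n2 def {y} use ∅
  n3 def {d} use ∅
  n4 def {d,e,y} use ∅

Live sets:
  live n0: ∅→{y}
  live n1: {y}→∅
  live n2: ∅→∅
  live n3: ∅→∅
  live n4: ∅→∅

live-out(n0) = ["y"]

Answer: ["y"]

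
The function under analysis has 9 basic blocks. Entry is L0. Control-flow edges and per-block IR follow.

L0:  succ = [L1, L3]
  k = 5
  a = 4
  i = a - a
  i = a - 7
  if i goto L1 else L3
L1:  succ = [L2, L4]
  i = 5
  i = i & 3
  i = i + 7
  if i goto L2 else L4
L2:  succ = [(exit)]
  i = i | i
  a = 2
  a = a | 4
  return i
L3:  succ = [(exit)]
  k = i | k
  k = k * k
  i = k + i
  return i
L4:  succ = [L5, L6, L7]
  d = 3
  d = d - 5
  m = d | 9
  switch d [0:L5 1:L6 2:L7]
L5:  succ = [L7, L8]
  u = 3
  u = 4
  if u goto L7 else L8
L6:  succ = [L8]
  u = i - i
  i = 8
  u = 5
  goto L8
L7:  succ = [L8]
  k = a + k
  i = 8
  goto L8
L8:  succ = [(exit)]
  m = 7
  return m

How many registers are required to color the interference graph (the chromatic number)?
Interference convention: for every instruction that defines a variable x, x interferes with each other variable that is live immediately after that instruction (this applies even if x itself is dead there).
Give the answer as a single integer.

Answer: 5

Working:
Per-block:
  L0: {a,i,k} / ∅
  L1: {i} / ∅
  L2: {a,i} / {i}
  L3: {i,k} / {i,k}
  L4: {d,m} / ∅
  L5: {u} / ∅
  L6: {i,u} / {i}
  L7: {i,k} / {a,k}
  L8: {m} / ∅

Live sets:
  L0 li=∅ lo={a,i,k}
  L1 li={a,k} lo={a,i,k}
  L2 li={i} lo=∅
  L3 li={i,k} lo=∅
  L4 li={a,i,k} lo={a,i,k}
  L5 li={a,k} lo={a,k}
  L6 li={i} lo=∅
  L7 li={a,k} lo=∅
  L8 li=∅ lo=∅

Interference:
  a — {d,i,k,m,u}
  d — {a,i,k,m}
  i — {a,d,k,m}
  k — {a,d,i,m,u}
  m — {a,d,i,k}
  u — {a,k}

Colouring:
  lower bound: {a,d,i,k,m} mutually conflict ⇒ χ ≥ 5
  assign a→r0 d→r2 i→r3 k→r1 m→r4 u→r2 — no edge inside a register ⇒ χ ≤ 5
  χ = 5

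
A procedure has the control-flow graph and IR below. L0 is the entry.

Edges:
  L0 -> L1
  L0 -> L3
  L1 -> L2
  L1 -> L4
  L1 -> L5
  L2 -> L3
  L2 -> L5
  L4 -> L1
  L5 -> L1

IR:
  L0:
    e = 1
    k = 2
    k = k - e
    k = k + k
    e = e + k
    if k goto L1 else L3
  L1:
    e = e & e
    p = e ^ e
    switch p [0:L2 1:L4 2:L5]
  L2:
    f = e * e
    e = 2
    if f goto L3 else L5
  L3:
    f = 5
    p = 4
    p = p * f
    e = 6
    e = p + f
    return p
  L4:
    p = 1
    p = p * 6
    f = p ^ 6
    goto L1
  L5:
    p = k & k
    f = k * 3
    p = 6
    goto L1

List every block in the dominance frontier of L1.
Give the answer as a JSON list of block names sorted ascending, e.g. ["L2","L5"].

idom tree: L1←L0 L2←L1 L3←L0 L4←L1 L5←L1
Dom at joins:
  L1: preds {L0,L4,L5}: {L0} ∩ {L0,L1,L4} ∩ {L0,L1,L5} = {L0}; idom=L0
  L3: preds {L0,L2}: {L0} ∩ {L0,L1,L2} = {L0}; idom=L0
  L5: preds {L1,L2}: {L0,L1} ∩ {L0,L1,L2} = {L0,L1}; idom=L1

DF derivation:
  L1←L0: walk · to L0
  L1←L4: walk L4→L1 to L0
  L1←L5: walk L5→L1 to L0
  L3←L0: walk · to L0
  L3←L2: walk L2→L1 to L0
  L5←L1: walk · to L1
  L5←L2: walk L2 to L1
  DF(L0)=∅
  DF(L1)={L1,L3}
  DF(L2)={L3,L5}
  DF(L3)=∅
  DF(L4)={L1}
  DF(L5)={L1}

DF(L1) = ["L1", "L3"]

Answer: ["L1", "L3"]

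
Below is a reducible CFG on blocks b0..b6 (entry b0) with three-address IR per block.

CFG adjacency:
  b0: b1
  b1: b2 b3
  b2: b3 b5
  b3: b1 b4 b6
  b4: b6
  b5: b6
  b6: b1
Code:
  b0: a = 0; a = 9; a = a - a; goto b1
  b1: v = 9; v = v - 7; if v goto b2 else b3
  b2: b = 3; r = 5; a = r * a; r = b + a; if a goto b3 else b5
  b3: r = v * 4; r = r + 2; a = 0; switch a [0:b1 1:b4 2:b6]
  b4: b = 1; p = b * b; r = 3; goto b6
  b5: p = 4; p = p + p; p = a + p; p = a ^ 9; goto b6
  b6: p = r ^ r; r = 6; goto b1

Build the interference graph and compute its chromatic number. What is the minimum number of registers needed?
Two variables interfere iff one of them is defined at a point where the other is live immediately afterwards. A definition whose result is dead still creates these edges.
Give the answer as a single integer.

Block summaries:
  b0: {a} / ∅
  b1: {v} / ∅
  b2: {a,b,r} / {a}
  b3: {a,r} / {v}
  b4: {b,p,r} / ∅
  b5: {p} / {a}
  b6: {p,r} / {r}

Backward fixpoint:
  b0: in=∅ out={a}
  b1: in={a} out={a,v}
  b2: in={a,v} out={a,r,v}
  b3: in={v} out={a,r}
  b4: in={a} out={a,r}
  b5: in={a,r} out={a,r}
  b6: in={a,r} out={a}

Interfere edges:
  a↔{b,p,r,v}
  b↔{a,r,v}
  p↔{a,r}
  r↔{a,b,p,v}
  v↔{a,b,r}

Colouring:
  lower bound: {a,b,r,v} mutually conflict ⇒ χ ≥ 4
  4-colouring: r0={a}  r1={r}  r2={b,p}  r3={v}
  χ = 4

Answer: 4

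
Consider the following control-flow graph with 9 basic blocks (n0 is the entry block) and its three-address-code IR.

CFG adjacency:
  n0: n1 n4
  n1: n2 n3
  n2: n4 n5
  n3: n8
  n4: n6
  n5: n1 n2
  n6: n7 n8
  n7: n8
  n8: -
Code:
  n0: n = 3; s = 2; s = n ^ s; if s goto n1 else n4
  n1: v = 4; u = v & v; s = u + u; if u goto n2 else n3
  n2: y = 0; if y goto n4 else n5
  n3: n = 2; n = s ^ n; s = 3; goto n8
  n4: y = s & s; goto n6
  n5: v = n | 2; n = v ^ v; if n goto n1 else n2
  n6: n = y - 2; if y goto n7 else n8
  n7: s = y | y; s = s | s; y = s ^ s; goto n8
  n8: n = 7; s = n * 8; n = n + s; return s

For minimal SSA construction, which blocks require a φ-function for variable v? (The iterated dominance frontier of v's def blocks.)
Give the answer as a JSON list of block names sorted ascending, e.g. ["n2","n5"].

Answer: ["n1", "n2", "n4", "n8"]

Working:
idom tree: n1←n0 n2←n1 n3←n1 n4←n0 n5←n2 n6←n4 n7←n6 n8←n0
Dom∩ at merges:
  n1: preds {n0,n5}: {n0} ∩ {n0,n1,n2,n5} = {n0}; idom=n0
  n2: preds {n1,n5}: {n0,n1} ∩ {n0,n1,n2,n5} = {n0,n1}; idom=n1
  n4: preds {n0,n2}: {n0} ∩ {n0,n1,n2} = {n0}; idom=n0
  n8: preds {n3,n6,n7}: {n0,n1,n3} ∩ {n0,n4,n6} ∩ {n0,n4,n6,n7} = {n0}; idom=n0

DF walk-up:
  n1←n0: walk · to n0
  n1←n5: walk n5→n2→n1 to n0
  n2←n1: walk · to n1
  n2←n5: walk n5→n2 to n1
  n4←n0: walk · to n0
  n4←n2: walk n2→n1 to n0
  n8←n3: walk n3→n1 to n0
  n8←n6: walk n6→n4 to n0
  n8←n7: walk n7→n6→n4 to n0
  DF(n0)=∅
  DF(n1)={n1,n4,n8}
  DF(n2)={n1,n2,n4}
  DF(n3)={n8}
  DF(n4)={n8}
  DF(n5)={n1,n2}
  DF(n6)={n8}
  DF(n7)={n8}
  DF(n8)=∅

φ for v: defs {n1,n5}
  DF⁺ = {n1,n2,n4,n8}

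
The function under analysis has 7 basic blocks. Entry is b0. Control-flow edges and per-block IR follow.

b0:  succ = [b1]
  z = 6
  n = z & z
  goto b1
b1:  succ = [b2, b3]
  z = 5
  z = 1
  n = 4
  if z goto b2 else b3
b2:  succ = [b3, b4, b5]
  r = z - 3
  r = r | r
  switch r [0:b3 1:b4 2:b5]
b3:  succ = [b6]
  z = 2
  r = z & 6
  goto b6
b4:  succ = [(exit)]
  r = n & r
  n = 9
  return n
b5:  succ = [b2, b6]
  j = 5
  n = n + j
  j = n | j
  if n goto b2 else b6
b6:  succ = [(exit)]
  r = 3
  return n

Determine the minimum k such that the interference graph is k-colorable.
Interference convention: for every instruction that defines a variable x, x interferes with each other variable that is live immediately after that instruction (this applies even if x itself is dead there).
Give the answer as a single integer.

Answer: 3

Analysis:
def/use:
  b0: def={n,z} ue=∅
  b1: def={n,z} ue=∅
  b2: def={r} ue={z}
  b3: def={r,z} ue=∅
  b4: def={n,r} ue={n,r}
  b5: def={j,n} ue={n}
  b6: def={r} ue={n}

Liveness:
  live b0: ∅→∅
  live b1: ∅→{n,z}
  live b2: {n,z}→{n,r,z}
  live b3: {n}→{n}
  live b4: {n,r}→∅
  live b5: {n,z}→{n,z}
  live b6: {n}→∅

Interfere edges:
  j: {n,z}
  n: {j,r,z}
  r: {n,z}
  z: {j,n,r}

Registers:
  clique {j,n,z} ⇒ need ≥ 3
  3-colouring: r0={n}  r1={z}  r2={j,r}
  χ = 3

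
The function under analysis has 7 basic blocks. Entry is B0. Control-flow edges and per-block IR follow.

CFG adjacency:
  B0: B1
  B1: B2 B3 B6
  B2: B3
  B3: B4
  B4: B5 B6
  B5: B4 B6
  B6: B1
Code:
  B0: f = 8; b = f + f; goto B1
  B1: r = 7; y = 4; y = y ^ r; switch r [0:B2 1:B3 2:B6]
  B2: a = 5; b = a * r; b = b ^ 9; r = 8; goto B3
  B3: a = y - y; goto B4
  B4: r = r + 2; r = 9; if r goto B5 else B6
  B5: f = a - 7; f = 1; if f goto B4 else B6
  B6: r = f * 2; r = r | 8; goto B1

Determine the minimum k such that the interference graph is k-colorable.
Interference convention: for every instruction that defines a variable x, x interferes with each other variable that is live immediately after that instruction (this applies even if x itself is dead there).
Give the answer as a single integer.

Answer: 4

Working:
Per-block:
  B0 def {b,f} use ∅
  B1 def {r,y} use ∅
  B2 def {a,b,r} use {r}
  B3 def {a} use {y}
  B4 def {r} use {r}
  B5 def {f} use {a}
  B6 def {r} use {f}

Liveness:
  B0: in=∅ out={f}
  B1: in={f} out={f,r,y}
  B2: in={f,r,y} out={f,r,y}
  B3: in={f,r,y} out={a,f,r}
  B4: in={a,f,r} out={a,f,r}
  B5: in={a,r} out={a,f,r}
  B6: in={f} out={f}

Conflict graph:
  a — {f,r,y}
  b — {f,y}
  f — {a,b,r,y}
  r — {a,f,y}
  y — {a,b,f,r}

Chromatic number:
  lower bound: {a,f,r,y} mutually conflict ⇒ χ ≥ 4
  assign a→c2 b→c2 f→c0 r→c3 y→c1 — no edge inside a register ⇒ χ ≤ 4
  χ = 4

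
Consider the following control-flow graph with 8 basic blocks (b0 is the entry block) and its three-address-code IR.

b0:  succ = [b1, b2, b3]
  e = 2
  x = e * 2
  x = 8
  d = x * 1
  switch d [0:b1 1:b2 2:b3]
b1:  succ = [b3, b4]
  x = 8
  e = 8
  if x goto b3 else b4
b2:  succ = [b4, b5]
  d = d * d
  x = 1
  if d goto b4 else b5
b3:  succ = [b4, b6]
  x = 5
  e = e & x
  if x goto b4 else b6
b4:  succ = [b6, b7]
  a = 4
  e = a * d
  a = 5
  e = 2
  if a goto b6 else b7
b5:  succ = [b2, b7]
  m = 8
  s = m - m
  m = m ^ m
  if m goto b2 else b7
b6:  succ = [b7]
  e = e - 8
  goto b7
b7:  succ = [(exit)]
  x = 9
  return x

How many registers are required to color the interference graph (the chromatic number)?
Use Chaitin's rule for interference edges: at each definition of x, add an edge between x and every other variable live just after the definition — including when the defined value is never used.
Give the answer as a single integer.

Per-block:
  b0: {d,e,x} / ∅
  b1: {e,x} / ∅
  b2: {d,x} / {d}
  b3: {e,x} / {e}
  b4: {a,e} / {d}
  b5: {m,s} / ∅
  b6: {e} / {e}
  b7: {x} / ∅

Backward fixpoint:
  b0 li=∅ lo={d,e}
  b1 li={d} lo={d,e}
  b2 li={d} lo={d}
  b3 li={d,e} lo={d,e}
  b4 li={d} lo={e}
  b5 li={d} lo={d}
  b6 li={e} lo=∅
  b7 li=∅ lo=∅

Interference:
  a↔{d,e}
  d↔{a,e,m,s,x}
  e↔{a,d,x}
  m↔{d,s}
  s↔{d,m}
  x↔{d,e}

Chromatic number:
  clique {a,d,e} ⇒ need ≥ 3
  3-colouring: c0={d}  c1={e,m}  c2={a,s,x}
  χ = 3

Answer: 3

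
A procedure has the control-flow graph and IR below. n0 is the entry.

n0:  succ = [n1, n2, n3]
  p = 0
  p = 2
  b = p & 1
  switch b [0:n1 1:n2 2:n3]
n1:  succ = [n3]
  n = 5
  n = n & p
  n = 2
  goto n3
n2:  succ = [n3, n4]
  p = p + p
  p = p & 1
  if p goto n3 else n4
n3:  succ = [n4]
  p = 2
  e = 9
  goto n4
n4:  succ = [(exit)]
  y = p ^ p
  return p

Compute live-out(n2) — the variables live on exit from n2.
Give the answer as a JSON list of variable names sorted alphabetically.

Answer: ["p"]

Working:
Block summaries:
  n0 def {b,p} use ∅
  n1 def {n} use {p}
  n2 def {p} use {p}
  n3 def {e,p} use ∅
  n4 def {y} use {p}

Liveness:
  n0 li=∅ lo={p}
  n1 li={p} lo=∅
  n2 li={p} lo={p}
  n3 li=∅ lo={p}
  n4 li={p} lo=∅

live-out(n2) = ["p"]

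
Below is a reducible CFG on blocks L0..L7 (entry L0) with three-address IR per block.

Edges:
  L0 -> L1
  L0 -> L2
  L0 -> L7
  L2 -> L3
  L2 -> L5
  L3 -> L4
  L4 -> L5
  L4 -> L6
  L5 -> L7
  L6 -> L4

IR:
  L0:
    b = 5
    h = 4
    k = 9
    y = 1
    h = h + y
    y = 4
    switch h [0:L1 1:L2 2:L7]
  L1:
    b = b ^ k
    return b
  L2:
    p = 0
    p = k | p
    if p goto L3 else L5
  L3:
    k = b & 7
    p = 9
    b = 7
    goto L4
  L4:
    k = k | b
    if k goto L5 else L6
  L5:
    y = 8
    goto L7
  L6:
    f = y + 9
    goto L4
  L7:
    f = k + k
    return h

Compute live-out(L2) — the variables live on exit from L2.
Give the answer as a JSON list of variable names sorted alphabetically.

Answer: ["b", "h", "k", "y"]

Analysis:
Block summaries:
  L0 def {b,h,k,y} use ∅
  L1 def {b} use {b,k}
  L2 def {p} use {k}
  L3 def {b,k,p} use {b}
  L4 def {k} use {b,k}
  L5 def {y} use ∅
  L6 def {f} use {y}
  L7 def {f} use {h,k}

Live sets:
  live L0: ∅→{b,h,k,y}
  live L1: {b,k}→∅
  live L2: {b,h,k,y}→{b,h,k,y}
  live L3: {b,h,y}→{b,h,k,y}
  live L4: {b,h,k,y}→{b,h,k,y}
  live L5: {h,k}→{h,k}
  live L6: {b,h,k,y}→{b,h,k,y}
  live L7: {h,k}→∅

live-out(L2) = ["b", "h", "k", "y"]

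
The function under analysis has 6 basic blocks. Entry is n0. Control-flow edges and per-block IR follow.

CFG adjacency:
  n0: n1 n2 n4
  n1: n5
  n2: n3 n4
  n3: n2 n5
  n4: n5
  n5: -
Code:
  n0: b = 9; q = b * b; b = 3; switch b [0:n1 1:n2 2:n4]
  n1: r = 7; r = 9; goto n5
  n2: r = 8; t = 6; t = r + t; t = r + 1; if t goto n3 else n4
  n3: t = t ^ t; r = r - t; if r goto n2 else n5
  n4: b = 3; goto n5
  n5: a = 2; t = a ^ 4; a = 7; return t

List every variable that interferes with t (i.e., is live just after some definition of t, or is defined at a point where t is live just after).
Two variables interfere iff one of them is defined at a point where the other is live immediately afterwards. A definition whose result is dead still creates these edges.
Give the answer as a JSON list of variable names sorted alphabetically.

Per-block:
  n0: {b,q} / ∅
  n1: {r} / ∅
  n2: {r,t} / ∅
  n3: {r,t} / {r,t}
  n4: {b} / ∅
  n5: {a,t} / ∅

Liveness:
  n0: in=∅ out=∅
  n1: in=∅ out=∅
  n2: in=∅ out={r,t}
  n3: in={r,t} out=∅
  n4: in=∅ out=∅
  n5: in=∅ out=∅

Interference:
  a↔{t}
  b↔∅
  q↔∅
  r↔{t}
  t↔{a,r}

N(t) = ["a", "r"]

Answer: ["a", "r"]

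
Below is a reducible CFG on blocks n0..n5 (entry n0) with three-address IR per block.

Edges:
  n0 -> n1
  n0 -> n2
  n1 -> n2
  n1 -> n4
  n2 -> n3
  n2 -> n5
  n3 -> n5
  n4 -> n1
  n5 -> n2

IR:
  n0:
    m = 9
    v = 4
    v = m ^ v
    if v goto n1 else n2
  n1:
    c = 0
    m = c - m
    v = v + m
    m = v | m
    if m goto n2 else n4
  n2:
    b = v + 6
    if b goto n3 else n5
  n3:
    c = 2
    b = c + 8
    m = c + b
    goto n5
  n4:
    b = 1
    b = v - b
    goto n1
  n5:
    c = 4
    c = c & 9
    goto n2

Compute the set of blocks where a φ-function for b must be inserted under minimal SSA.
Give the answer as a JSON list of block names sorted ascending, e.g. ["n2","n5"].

idom tree: n1←n0 n2←n0 n3←n2 n4←n1 n5←n2
Join-block Dom:
  n1: preds {n0,n4}: {n0} ∩ {n0,n1,n4} = {n0}; idom=n0
  n2: preds {n0,n1,n5}: {n0} ∩ {n0,n1} ∩ {n0,n2,n5} = {n0}; idom=n0
  n5: preds {n2,n3}: {n0,n2} ∩ {n0,n2,n3} = {n0,n2}; idom=n2

DF derivation:
  join n1 pred n0: · stop@n0
  join n1 pred n4: n4→n1 stop@n0
  join n2 pred n0: · stop@n0
  join n2 pred n1: n1 stop@n0
  join n2 pred n5: n5→n2 stop@n0
  join n5 pred n2: · stop@n2
  join n5 pred n3: n3 stop@n2
  DF(n0)=∅
  DF(n1)={n1,n2}
  DF(n2)={n2}
  DF(n3)={n5}
  DF(n4)={n1}
  DF(n5)={n2}

φ for b: defs {n2,n3,n4}
  DF⁺ = {n1,n2,n5}

Answer: ["n1", "n2", "n5"]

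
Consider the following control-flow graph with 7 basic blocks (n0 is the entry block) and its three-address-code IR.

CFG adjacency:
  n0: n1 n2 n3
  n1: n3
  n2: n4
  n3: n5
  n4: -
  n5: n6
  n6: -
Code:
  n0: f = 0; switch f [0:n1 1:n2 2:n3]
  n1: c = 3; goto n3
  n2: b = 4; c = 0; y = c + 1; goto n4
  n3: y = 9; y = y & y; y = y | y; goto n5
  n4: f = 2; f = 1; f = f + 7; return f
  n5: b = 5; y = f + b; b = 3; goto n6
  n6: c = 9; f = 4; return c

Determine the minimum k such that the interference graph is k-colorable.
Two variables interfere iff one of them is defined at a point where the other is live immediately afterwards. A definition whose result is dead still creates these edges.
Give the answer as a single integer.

def/use:
  n0: def={f} ue=∅
  n1: def={c} ue=∅
  n2: def={b,c,y} ue=∅
  n3: def={y} ue=∅
  n4: def={f} ue=∅
  n5: def={b,y} ue={f}
  n6: def={c,f} ue=∅

Live sets:
  n0 li=∅ lo={f}
  n1 li={f} lo={f}
  n2 li=∅ lo=∅
  n3 li={f} lo={f}
  n4 li=∅ lo=∅
  n5 li={f} lo=∅
  n6 li=∅ lo=∅

Conflict graph:
  b: {f}
  c: {f}
  f: {b,c,y}
  y: {f}

Registers:
  {b,f} pairwise interfere (2-clique) ⇒ χ ≥ 2
  assign b→r1 c→r1 f→r0 y→r1 — no edge inside a register ⇒ χ ≤ 2
  χ = 2

Answer: 2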